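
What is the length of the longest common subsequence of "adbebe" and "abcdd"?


LCS of "adbebe" and "abcdd"
DP table:
           a    b    c    d    d
      0    0    0    0    0    0
  a   0    1    1    1    1    1
  d   0    1    1    1    2    2
  b   0    1    2    2    2    2
  e   0    1    2    2    2    2
  b   0    1    2    2    2    2
  e   0    1    2    2    2    2
LCS length = dp[6][5] = 2

2


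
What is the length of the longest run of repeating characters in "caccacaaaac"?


Input: "caccacaaaac"
Scanning for longest run:
  Position 1 ('a'): new char, reset run to 1
  Position 2 ('c'): new char, reset run to 1
  Position 3 ('c'): continues run of 'c', length=2
  Position 4 ('a'): new char, reset run to 1
  Position 5 ('c'): new char, reset run to 1
  Position 6 ('a'): new char, reset run to 1
  Position 7 ('a'): continues run of 'a', length=2
  Position 8 ('a'): continues run of 'a', length=3
  Position 9 ('a'): continues run of 'a', length=4
  Position 10 ('c'): new char, reset run to 1
Longest run: 'a' with length 4

4


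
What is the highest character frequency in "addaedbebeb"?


Input: addaedbebeb
Character counts:
  'a': 2
  'b': 3
  'd': 3
  'e': 3
Maximum frequency: 3

3


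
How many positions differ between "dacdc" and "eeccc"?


Comparing "dacdc" and "eeccc" position by position:
  Position 0: 'd' vs 'e' => DIFFER
  Position 1: 'a' vs 'e' => DIFFER
  Position 2: 'c' vs 'c' => same
  Position 3: 'd' vs 'c' => DIFFER
  Position 4: 'c' vs 'c' => same
Positions that differ: 3

3


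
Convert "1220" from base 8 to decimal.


Input: "1220" in base 8
Positional expansion:
  Digit '1' (value 1) x 8^3 = 512
  Digit '2' (value 2) x 8^2 = 128
  Digit '2' (value 2) x 8^1 = 16
  Digit '0' (value 0) x 8^0 = 0
Sum = 656

656


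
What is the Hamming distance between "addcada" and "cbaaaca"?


Comparing "addcada" and "cbaaaca" position by position:
  Position 0: 'a' vs 'c' => differ
  Position 1: 'd' vs 'b' => differ
  Position 2: 'd' vs 'a' => differ
  Position 3: 'c' vs 'a' => differ
  Position 4: 'a' vs 'a' => same
  Position 5: 'd' vs 'c' => differ
  Position 6: 'a' vs 'a' => same
Total differences (Hamming distance): 5

5


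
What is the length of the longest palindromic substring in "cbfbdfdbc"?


Input: "cbfbdfdbc"
Checking substrings for palindromes:
  [3:8] "bdfdb" (len 5) => palindrome
  [1:4] "bfb" (len 3) => palindrome
  [4:7] "dfd" (len 3) => palindrome
Longest palindromic substring: "bdfdb" with length 5

5


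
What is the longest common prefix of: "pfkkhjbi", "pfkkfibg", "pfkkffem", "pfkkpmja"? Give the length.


Words: pfkkhjbi, pfkkfibg, pfkkffem, pfkkpmja
  Position 0: all 'p' => match
  Position 1: all 'f' => match
  Position 2: all 'k' => match
  Position 3: all 'k' => match
  Position 4: ('h', 'f', 'f', 'p') => mismatch, stop
LCP = "pfkk" (length 4)

4


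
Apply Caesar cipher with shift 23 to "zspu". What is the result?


Caesar cipher: shift "zspu" by 23
  'z' (pos 25) + 23 = pos 22 = 'w'
  's' (pos 18) + 23 = pos 15 = 'p'
  'p' (pos 15) + 23 = pos 12 = 'm'
  'u' (pos 20) + 23 = pos 17 = 'r'
Result: wpmr

wpmr


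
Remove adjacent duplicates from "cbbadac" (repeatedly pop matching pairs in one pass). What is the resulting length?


Input: cbbadac
Stack-based adjacent duplicate removal:
  Read 'c': push. Stack: c
  Read 'b': push. Stack: cb
  Read 'b': matches stack top 'b' => pop. Stack: c
  Read 'a': push. Stack: ca
  Read 'd': push. Stack: cad
  Read 'a': push. Stack: cada
  Read 'c': push. Stack: cadac
Final stack: "cadac" (length 5)

5


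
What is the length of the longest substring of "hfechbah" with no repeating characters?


Input: "hfechbah"
Sliding window (track last position of each char):
  Position 0 ('h'): window [0,0] length 1 -- new best
  Position 1 ('f'): window [0,1] length 2 -- new best
  Position 2 ('e'): window [0,2] length 3 -- new best
  Position 3 ('c'): window [0,3] length 4 -- new best
  Position 4 ('h'): repeat (last at 0), move window start to 1
  Position 4 ('h'): window [1,4] length 4
  Position 5 ('b'): window [1,5] length 5 -- new best
  Position 6 ('a'): window [1,6] length 6 -- new best
  Position 7 ('h'): repeat (last at 4), move window start to 5
  Position 7 ('h'): window [5,7] length 3
Longest substring with no repeats: "fechba" with length 6

6


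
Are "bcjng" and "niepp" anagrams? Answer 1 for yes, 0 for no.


Strings: "bcjng", "niepp"
Sorted first:  bcgjn
Sorted second: einpp
Differ at position 0: 'b' vs 'e' => not anagrams

0


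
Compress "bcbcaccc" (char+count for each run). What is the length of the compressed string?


Input: bcbcaccc
Runs:
  'b' x 1 => "b1"
  'c' x 1 => "c1"
  'b' x 1 => "b1"
  'c' x 1 => "c1"
  'a' x 1 => "a1"
  'c' x 3 => "c3"
Compressed: "b1c1b1c1a1c3"
Compressed length: 12

12


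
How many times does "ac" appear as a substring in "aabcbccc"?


Searching for "ac" in "aabcbccc"
Scanning each position:
  Position 0: "aa" => no
  Position 1: "ab" => no
  Position 2: "bc" => no
  Position 3: "cb" => no
  Position 4: "bc" => no
  Position 5: "cc" => no
  Position 6: "cc" => no
Total occurrences: 0

0


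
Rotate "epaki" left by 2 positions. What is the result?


Input: "epaki", rotate left by 2
First 2 characters: "ep"
Remaining characters: "aki"
Concatenate remaining + first: "aki" + "ep" = "akiep"

akiep


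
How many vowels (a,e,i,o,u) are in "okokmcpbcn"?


Input: okokmcpbcn
Checking each character:
  'o' at position 0: vowel (running total: 1)
  'k' at position 1: consonant
  'o' at position 2: vowel (running total: 2)
  'k' at position 3: consonant
  'm' at position 4: consonant
  'c' at position 5: consonant
  'p' at position 6: consonant
  'b' at position 7: consonant
  'c' at position 8: consonant
  'n' at position 9: consonant
Total vowels: 2

2


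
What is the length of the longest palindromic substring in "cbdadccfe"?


Input: "cbdadccfe"
Checking substrings for palindromes:
  [2:5] "dad" (len 3) => palindrome
  [5:7] "cc" (len 2) => palindrome
Longest palindromic substring: "dad" with length 3

3


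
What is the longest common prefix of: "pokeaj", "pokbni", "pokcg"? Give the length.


Words: pokeaj, pokbni, pokcg
  Position 0: all 'p' => match
  Position 1: all 'o' => match
  Position 2: all 'k' => match
  Position 3: ('e', 'b', 'c') => mismatch, stop
LCP = "pok" (length 3)

3


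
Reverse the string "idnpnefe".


Input: idnpnefe
Reading characters right to left:
  Position 7: 'e'
  Position 6: 'f'
  Position 5: 'e'
  Position 4: 'n'
  Position 3: 'p'
  Position 2: 'n'
  Position 1: 'd'
  Position 0: 'i'
Reversed: efenpndi

efenpndi


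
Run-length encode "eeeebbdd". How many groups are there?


Input: eeeebbdd
Scanning for consecutive runs:
  Group 1: 'e' x 4 (positions 0-3)
  Group 2: 'b' x 2 (positions 4-5)
  Group 3: 'd' x 2 (positions 6-7)
Total groups: 3

3


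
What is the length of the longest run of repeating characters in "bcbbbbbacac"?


Input: "bcbbbbbacac"
Scanning for longest run:
  Position 1 ('c'): new char, reset run to 1
  Position 2 ('b'): new char, reset run to 1
  Position 3 ('b'): continues run of 'b', length=2
  Position 4 ('b'): continues run of 'b', length=3
  Position 5 ('b'): continues run of 'b', length=4
  Position 6 ('b'): continues run of 'b', length=5
  Position 7 ('a'): new char, reset run to 1
  Position 8 ('c'): new char, reset run to 1
  Position 9 ('a'): new char, reset run to 1
  Position 10 ('c'): new char, reset run to 1
Longest run: 'b' with length 5

5


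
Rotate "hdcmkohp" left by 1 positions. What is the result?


Input: "hdcmkohp", rotate left by 1
First 1 characters: "h"
Remaining characters: "dcmkohp"
Concatenate remaining + first: "dcmkohp" + "h" = "dcmkohph"

dcmkohph


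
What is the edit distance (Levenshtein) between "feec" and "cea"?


Computing edit distance: "feec" -> "cea"
DP table:
           c    e    a
      0    1    2    3
  f   1    1    2    3
  e   2    2    1    2
  e   3    3    2    2
  c   4    3    3    3
Edit distance = dp[4][3] = 3

3


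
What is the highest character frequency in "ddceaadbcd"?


Input: ddceaadbcd
Character counts:
  'a': 2
  'b': 1
  'c': 2
  'd': 4
  'e': 1
Maximum frequency: 4

4


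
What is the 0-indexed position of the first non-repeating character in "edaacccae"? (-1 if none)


Input: edaacccae
Character frequencies:
  'a': 3
  'c': 3
  'd': 1
  'e': 2
Scanning left to right for freq == 1:
  Position 0 ('e'): freq=2, skip
  Position 1 ('d'): unique! => answer = 1

1


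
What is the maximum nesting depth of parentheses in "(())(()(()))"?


Input: "(())(()(()))"
Tracking depth:
  Position 0 '(': depth becomes 1
  Position 1 '(': depth becomes 2
  Position 2 ')': depth becomes 1
  Position 3 ')': depth becomes 0
  Position 4 '(': depth becomes 1
  Position 5 '(': depth becomes 2
  Position 6 ')': depth becomes 1
  Position 7 '(': depth becomes 2
  Position 8 '(': depth becomes 3
  Position 9 ')': depth becomes 2
  Position 10 ')': depth becomes 1
  Position 11 ')': depth becomes 0
Maximum depth reached: 3

3


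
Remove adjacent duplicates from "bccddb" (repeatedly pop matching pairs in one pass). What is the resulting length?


Input: bccddb
Stack-based adjacent duplicate removal:
  Read 'b': push. Stack: b
  Read 'c': push. Stack: bc
  Read 'c': matches stack top 'c' => pop. Stack: b
  Read 'd': push. Stack: bd
  Read 'd': matches stack top 'd' => pop. Stack: b
  Read 'b': matches stack top 'b' => pop. Stack: (empty)
Final stack: "" (length 0)

0


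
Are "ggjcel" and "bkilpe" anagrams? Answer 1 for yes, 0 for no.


Strings: "ggjcel", "bkilpe"
Sorted first:  ceggjl
Sorted second: beiklp
Differ at position 0: 'c' vs 'b' => not anagrams

0


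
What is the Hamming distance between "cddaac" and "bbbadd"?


Comparing "cddaac" and "bbbadd" position by position:
  Position 0: 'c' vs 'b' => differ
  Position 1: 'd' vs 'b' => differ
  Position 2: 'd' vs 'b' => differ
  Position 3: 'a' vs 'a' => same
  Position 4: 'a' vs 'd' => differ
  Position 5: 'c' vs 'd' => differ
Total differences (Hamming distance): 5

5


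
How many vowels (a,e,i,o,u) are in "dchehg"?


Input: dchehg
Checking each character:
  'd' at position 0: consonant
  'c' at position 1: consonant
  'h' at position 2: consonant
  'e' at position 3: vowel (running total: 1)
  'h' at position 4: consonant
  'g' at position 5: consonant
Total vowels: 1

1


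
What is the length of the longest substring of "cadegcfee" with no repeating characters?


Input: "cadegcfee"
Sliding window (track last position of each char):
  Position 0 ('c'): window [0,0] length 1 -- new best
  Position 1 ('a'): window [0,1] length 2 -- new best
  Position 2 ('d'): window [0,2] length 3 -- new best
  Position 3 ('e'): window [0,3] length 4 -- new best
  Position 4 ('g'): window [0,4] length 5 -- new best
  Position 5 ('c'): repeat (last at 0), move window start to 1
  Position 5 ('c'): window [1,5] length 5
  Position 6 ('f'): window [1,6] length 6 -- new best
  Position 7 ('e'): repeat (last at 3), move window start to 4
  Position 7 ('e'): window [4,7] length 4
  Position 8 ('e'): repeat (last at 7), move window start to 8
  Position 8 ('e'): window [8,8] length 1
Longest substring with no repeats: "adegcf" with length 6

6


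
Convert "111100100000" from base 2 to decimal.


Input: "111100100000" in base 2
Positional expansion:
  Digit '1' (value 1) x 2^11 = 2048
  Digit '1' (value 1) x 2^10 = 1024
  Digit '1' (value 1) x 2^9 = 512
  Digit '1' (value 1) x 2^8 = 256
  Digit '0' (value 0) x 2^7 = 0
  Digit '0' (value 0) x 2^6 = 0
  Digit '1' (value 1) x 2^5 = 32
  Digit '0' (value 0) x 2^4 = 0
  Digit '0' (value 0) x 2^3 = 0
  Digit '0' (value 0) x 2^2 = 0
  Digit '0' (value 0) x 2^1 = 0
  Digit '0' (value 0) x 2^0 = 0
Sum = 3872

3872


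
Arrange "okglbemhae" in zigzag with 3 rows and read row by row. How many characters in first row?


Zigzag "okglbemhae" into 3 rows:
Placing characters:
  'o' => row 0
  'k' => row 1
  'g' => row 2
  'l' => row 1
  'b' => row 0
  'e' => row 1
  'm' => row 2
  'h' => row 1
  'a' => row 0
  'e' => row 1
Rows:
  Row 0: "oba"
  Row 1: "klehe"
  Row 2: "gm"
First row length: 3

3


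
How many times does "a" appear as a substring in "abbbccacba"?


Searching for "a" in "abbbccacba"
Scanning each position:
  Position 0: "a" => MATCH
  Position 1: "b" => no
  Position 2: "b" => no
  Position 3: "b" => no
  Position 4: "c" => no
  Position 5: "c" => no
  Position 6: "a" => MATCH
  Position 7: "c" => no
  Position 8: "b" => no
  Position 9: "a" => MATCH
Total occurrences: 3

3


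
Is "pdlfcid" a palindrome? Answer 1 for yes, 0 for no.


Input: pdlfcid
Reversed: dicfldp
  Compare pos 0 ('p') with pos 6 ('d'): MISMATCH
  Compare pos 1 ('d') with pos 5 ('i'): MISMATCH
  Compare pos 2 ('l') with pos 4 ('c'): MISMATCH
Result: not a palindrome

0


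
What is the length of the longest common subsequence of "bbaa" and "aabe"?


LCS of "bbaa" and "aabe"
DP table:
           a    a    b    e
      0    0    0    0    0
  b   0    0    0    1    1
  b   0    0    0    1    1
  a   0    1    1    1    1
  a   0    1    2    2    2
LCS length = dp[4][4] = 2

2


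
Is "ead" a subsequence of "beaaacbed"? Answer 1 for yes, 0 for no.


Check if "ead" is a subsequence of "beaaacbed"
Greedy scan:
  Position 0 ('b'): no match needed
  Position 1 ('e'): matches sub[0] = 'e'
  Position 2 ('a'): matches sub[1] = 'a'
  Position 3 ('a'): no match needed
  Position 4 ('a'): no match needed
  Position 5 ('c'): no match needed
  Position 6 ('b'): no match needed
  Position 7 ('e'): no match needed
  Position 8 ('d'): matches sub[2] = 'd'
All 3 characters matched => is a subsequence

1


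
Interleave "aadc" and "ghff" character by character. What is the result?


Interleaving "aadc" and "ghff":
  Position 0: 'a' from first, 'g' from second => "ag"
  Position 1: 'a' from first, 'h' from second => "ah"
  Position 2: 'd' from first, 'f' from second => "df"
  Position 3: 'c' from first, 'f' from second => "cf"
Result: agahdfcf

agahdfcf


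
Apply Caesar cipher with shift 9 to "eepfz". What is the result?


Caesar cipher: shift "eepfz" by 9
  'e' (pos 4) + 9 = pos 13 = 'n'
  'e' (pos 4) + 9 = pos 13 = 'n'
  'p' (pos 15) + 9 = pos 24 = 'y'
  'f' (pos 5) + 9 = pos 14 = 'o'
  'z' (pos 25) + 9 = pos 8 = 'i'
Result: nnyoi

nnyoi


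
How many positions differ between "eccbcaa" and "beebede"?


Comparing "eccbcaa" and "beebede" position by position:
  Position 0: 'e' vs 'b' => DIFFER
  Position 1: 'c' vs 'e' => DIFFER
  Position 2: 'c' vs 'e' => DIFFER
  Position 3: 'b' vs 'b' => same
  Position 4: 'c' vs 'e' => DIFFER
  Position 5: 'a' vs 'd' => DIFFER
  Position 6: 'a' vs 'e' => DIFFER
Positions that differ: 6

6


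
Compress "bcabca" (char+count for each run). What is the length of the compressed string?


Input: bcabca
Runs:
  'b' x 1 => "b1"
  'c' x 1 => "c1"
  'a' x 1 => "a1"
  'b' x 1 => "b1"
  'c' x 1 => "c1"
  'a' x 1 => "a1"
Compressed: "b1c1a1b1c1a1"
Compressed length: 12

12


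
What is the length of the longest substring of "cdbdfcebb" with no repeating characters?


Input: "cdbdfcebb"
Sliding window (track last position of each char):
  Position 0 ('c'): window [0,0] length 1 -- new best
  Position 1 ('d'): window [0,1] length 2 -- new best
  Position 2 ('b'): window [0,2] length 3 -- new best
  Position 3 ('d'): repeat (last at 1), move window start to 2
  Position 3 ('d'): window [2,3] length 2
  Position 4 ('f'): window [2,4] length 3
  Position 5 ('c'): window [2,5] length 4 -- new best
  Position 6 ('e'): window [2,6] length 5 -- new best
  Position 7 ('b'): repeat (last at 2), move window start to 3
  Position 7 ('b'): window [3,7] length 5
  Position 8 ('b'): repeat (last at 7), move window start to 8
  Position 8 ('b'): window [8,8] length 1
Longest substring with no repeats: "bdfce" with length 5

5


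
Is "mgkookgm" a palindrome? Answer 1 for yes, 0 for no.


Input: mgkookgm
Reversed: mgkookgm
  Compare pos 0 ('m') with pos 7 ('m'): match
  Compare pos 1 ('g') with pos 6 ('g'): match
  Compare pos 2 ('k') with pos 5 ('k'): match
  Compare pos 3 ('o') with pos 4 ('o'): match
Result: palindrome

1


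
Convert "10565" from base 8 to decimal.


Input: "10565" in base 8
Positional expansion:
  Digit '1' (value 1) x 8^4 = 4096
  Digit '0' (value 0) x 8^3 = 0
  Digit '5' (value 5) x 8^2 = 320
  Digit '6' (value 6) x 8^1 = 48
  Digit '5' (value 5) x 8^0 = 5
Sum = 4469

4469


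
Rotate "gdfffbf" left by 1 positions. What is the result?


Input: "gdfffbf", rotate left by 1
First 1 characters: "g"
Remaining characters: "dfffbf"
Concatenate remaining + first: "dfffbf" + "g" = "dfffbfg"

dfffbfg


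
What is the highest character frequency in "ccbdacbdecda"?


Input: ccbdacbdecda
Character counts:
  'a': 2
  'b': 2
  'c': 4
  'd': 3
  'e': 1
Maximum frequency: 4

4


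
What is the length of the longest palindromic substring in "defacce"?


Input: "defacce"
Checking substrings for palindromes:
  [4:6] "cc" (len 2) => palindrome
Longest palindromic substring: "cc" with length 2

2


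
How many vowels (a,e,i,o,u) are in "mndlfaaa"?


Input: mndlfaaa
Checking each character:
  'm' at position 0: consonant
  'n' at position 1: consonant
  'd' at position 2: consonant
  'l' at position 3: consonant
  'f' at position 4: consonant
  'a' at position 5: vowel (running total: 1)
  'a' at position 6: vowel (running total: 2)
  'a' at position 7: vowel (running total: 3)
Total vowels: 3

3


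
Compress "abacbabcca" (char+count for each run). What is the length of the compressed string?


Input: abacbabcca
Runs:
  'a' x 1 => "a1"
  'b' x 1 => "b1"
  'a' x 1 => "a1"
  'c' x 1 => "c1"
  'b' x 1 => "b1"
  'a' x 1 => "a1"
  'b' x 1 => "b1"
  'c' x 2 => "c2"
  'a' x 1 => "a1"
Compressed: "a1b1a1c1b1a1b1c2a1"
Compressed length: 18

18


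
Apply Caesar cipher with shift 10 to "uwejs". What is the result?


Caesar cipher: shift "uwejs" by 10
  'u' (pos 20) + 10 = pos 4 = 'e'
  'w' (pos 22) + 10 = pos 6 = 'g'
  'e' (pos 4) + 10 = pos 14 = 'o'
  'j' (pos 9) + 10 = pos 19 = 't'
  's' (pos 18) + 10 = pos 2 = 'c'
Result: egotc

egotc


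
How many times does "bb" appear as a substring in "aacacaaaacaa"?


Searching for "bb" in "aacacaaaacaa"
Scanning each position:
  Position 0: "aa" => no
  Position 1: "ac" => no
  Position 2: "ca" => no
  Position 3: "ac" => no
  Position 4: "ca" => no
  Position 5: "aa" => no
  Position 6: "aa" => no
  Position 7: "aa" => no
  Position 8: "ac" => no
  Position 9: "ca" => no
  Position 10: "aa" => no
Total occurrences: 0

0


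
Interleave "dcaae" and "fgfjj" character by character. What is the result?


Interleaving "dcaae" and "fgfjj":
  Position 0: 'd' from first, 'f' from second => "df"
  Position 1: 'c' from first, 'g' from second => "cg"
  Position 2: 'a' from first, 'f' from second => "af"
  Position 3: 'a' from first, 'j' from second => "aj"
  Position 4: 'e' from first, 'j' from second => "ej"
Result: dfcgafajej

dfcgafajej


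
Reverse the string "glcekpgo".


Input: glcekpgo
Reading characters right to left:
  Position 7: 'o'
  Position 6: 'g'
  Position 5: 'p'
  Position 4: 'k'
  Position 3: 'e'
  Position 2: 'c'
  Position 1: 'l'
  Position 0: 'g'
Reversed: ogpkeclg

ogpkeclg


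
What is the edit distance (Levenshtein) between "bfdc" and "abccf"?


Computing edit distance: "bfdc" -> "abccf"
DP table:
           a    b    c    c    f
      0    1    2    3    4    5
  b   1    1    1    2    3    4
  f   2    2    2    2    3    3
  d   3    3    3    3    3    4
  c   4    4    4    3    3    4
Edit distance = dp[4][5] = 4

4


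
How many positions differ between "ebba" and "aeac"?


Comparing "ebba" and "aeac" position by position:
  Position 0: 'e' vs 'a' => DIFFER
  Position 1: 'b' vs 'e' => DIFFER
  Position 2: 'b' vs 'a' => DIFFER
  Position 3: 'a' vs 'c' => DIFFER
Positions that differ: 4

4


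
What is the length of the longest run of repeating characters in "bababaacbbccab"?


Input: "bababaacbbccab"
Scanning for longest run:
  Position 1 ('a'): new char, reset run to 1
  Position 2 ('b'): new char, reset run to 1
  Position 3 ('a'): new char, reset run to 1
  Position 4 ('b'): new char, reset run to 1
  Position 5 ('a'): new char, reset run to 1
  Position 6 ('a'): continues run of 'a', length=2
  Position 7 ('c'): new char, reset run to 1
  Position 8 ('b'): new char, reset run to 1
  Position 9 ('b'): continues run of 'b', length=2
  Position 10 ('c'): new char, reset run to 1
  Position 11 ('c'): continues run of 'c', length=2
  Position 12 ('a'): new char, reset run to 1
  Position 13 ('b'): new char, reset run to 1
Longest run: 'a' with length 2

2


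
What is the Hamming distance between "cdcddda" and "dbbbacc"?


Comparing "cdcddda" and "dbbbacc" position by position:
  Position 0: 'c' vs 'd' => differ
  Position 1: 'd' vs 'b' => differ
  Position 2: 'c' vs 'b' => differ
  Position 3: 'd' vs 'b' => differ
  Position 4: 'd' vs 'a' => differ
  Position 5: 'd' vs 'c' => differ
  Position 6: 'a' vs 'c' => differ
Total differences (Hamming distance): 7

7


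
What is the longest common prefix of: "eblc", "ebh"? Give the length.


Words: eblc, ebh
  Position 0: all 'e' => match
  Position 1: all 'b' => match
  Position 2: ('l', 'h') => mismatch, stop
LCP = "eb" (length 2)

2


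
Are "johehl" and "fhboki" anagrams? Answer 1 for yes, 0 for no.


Strings: "johehl", "fhboki"
Sorted first:  ehhjlo
Sorted second: bfhiko
Differ at position 0: 'e' vs 'b' => not anagrams

0


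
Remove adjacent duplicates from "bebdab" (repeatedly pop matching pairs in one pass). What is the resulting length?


Input: bebdab
Stack-based adjacent duplicate removal:
  Read 'b': push. Stack: b
  Read 'e': push. Stack: be
  Read 'b': push. Stack: beb
  Read 'd': push. Stack: bebd
  Read 'a': push. Stack: bebda
  Read 'b': push. Stack: bebdab
Final stack: "bebdab" (length 6)

6


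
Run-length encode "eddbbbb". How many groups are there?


Input: eddbbbb
Scanning for consecutive runs:
  Group 1: 'e' x 1 (positions 0-0)
  Group 2: 'd' x 2 (positions 1-2)
  Group 3: 'b' x 4 (positions 3-6)
Total groups: 3

3


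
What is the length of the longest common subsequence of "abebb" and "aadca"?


LCS of "abebb" and "aadca"
DP table:
           a    a    d    c    a
      0    0    0    0    0    0
  a   0    1    1    1    1    1
  b   0    1    1    1    1    1
  e   0    1    1    1    1    1
  b   0    1    1    1    1    1
  b   0    1    1    1    1    1
LCS length = dp[5][5] = 1

1


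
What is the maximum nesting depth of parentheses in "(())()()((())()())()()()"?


Input: "(())()()((())()())()()()"
Tracking depth:
  Position 0 '(': depth becomes 1
  Position 1 '(': depth becomes 2
  Position 2 ')': depth becomes 1
  Position 3 ')': depth becomes 0
  Position 4 '(': depth becomes 1
  Position 5 ')': depth becomes 0
  Position 6 '(': depth becomes 1
  Position 7 ')': depth becomes 0
  Position 8 '(': depth becomes 1
  Position 9 '(': depth becomes 2
  Position 10 '(': depth becomes 3
  Position 11 ')': depth becomes 2
  Position 12 ')': depth becomes 1
  Position 13 '(': depth becomes 2
  Position 14 ')': depth becomes 1
  Position 15 '(': depth becomes 2
  Position 16 ')': depth becomes 1
  Position 17 ')': depth becomes 0
  Position 18 '(': depth becomes 1
  Position 19 ')': depth becomes 0
  Position 20 '(': depth becomes 1
  Position 21 ')': depth becomes 0
  Position 22 '(': depth becomes 1
  Position 23 ')': depth becomes 0
Maximum depth reached: 3

3


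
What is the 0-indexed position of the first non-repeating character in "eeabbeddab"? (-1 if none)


Input: eeabbeddab
Character frequencies:
  'a': 2
  'b': 3
  'd': 2
  'e': 3
Scanning left to right for freq == 1:
  Position 0 ('e'): freq=3, skip
  Position 1 ('e'): freq=3, skip
  Position 2 ('a'): freq=2, skip
  Position 3 ('b'): freq=3, skip
  Position 4 ('b'): freq=3, skip
  Position 5 ('e'): freq=3, skip
  Position 6 ('d'): freq=2, skip
  Position 7 ('d'): freq=2, skip
  Position 8 ('a'): freq=2, skip
  Position 9 ('b'): freq=3, skip
  No unique character found => answer = -1

-1


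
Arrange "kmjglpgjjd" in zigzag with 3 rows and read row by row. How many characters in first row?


Zigzag "kmjglpgjjd" into 3 rows:
Placing characters:
  'k' => row 0
  'm' => row 1
  'j' => row 2
  'g' => row 1
  'l' => row 0
  'p' => row 1
  'g' => row 2
  'j' => row 1
  'j' => row 0
  'd' => row 1
Rows:
  Row 0: "klj"
  Row 1: "mgpjd"
  Row 2: "jg"
First row length: 3

3


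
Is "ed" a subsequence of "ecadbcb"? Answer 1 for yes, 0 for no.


Check if "ed" is a subsequence of "ecadbcb"
Greedy scan:
  Position 0 ('e'): matches sub[0] = 'e'
  Position 1 ('c'): no match needed
  Position 2 ('a'): no match needed
  Position 3 ('d'): matches sub[1] = 'd'
  Position 4 ('b'): no match needed
  Position 5 ('c'): no match needed
  Position 6 ('b'): no match needed
All 2 characters matched => is a subsequence

1


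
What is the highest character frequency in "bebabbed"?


Input: bebabbed
Character counts:
  'a': 1
  'b': 4
  'd': 1
  'e': 2
Maximum frequency: 4

4


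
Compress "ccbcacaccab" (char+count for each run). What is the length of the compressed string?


Input: ccbcacaccab
Runs:
  'c' x 2 => "c2"
  'b' x 1 => "b1"
  'c' x 1 => "c1"
  'a' x 1 => "a1"
  'c' x 1 => "c1"
  'a' x 1 => "a1"
  'c' x 2 => "c2"
  'a' x 1 => "a1"
  'b' x 1 => "b1"
Compressed: "c2b1c1a1c1a1c2a1b1"
Compressed length: 18

18


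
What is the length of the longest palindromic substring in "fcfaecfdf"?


Input: "fcfaecfdf"
Checking substrings for palindromes:
  [0:3] "fcf" (len 3) => palindrome
  [6:9] "fdf" (len 3) => palindrome
Longest palindromic substring: "fcf" with length 3

3


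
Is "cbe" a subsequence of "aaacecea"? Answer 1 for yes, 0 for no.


Check if "cbe" is a subsequence of "aaacecea"
Greedy scan:
  Position 0 ('a'): no match needed
  Position 1 ('a'): no match needed
  Position 2 ('a'): no match needed
  Position 3 ('c'): matches sub[0] = 'c'
  Position 4 ('e'): no match needed
  Position 5 ('c'): no match needed
  Position 6 ('e'): no match needed
  Position 7 ('a'): no match needed
Only matched 1/3 characters => not a subsequence

0


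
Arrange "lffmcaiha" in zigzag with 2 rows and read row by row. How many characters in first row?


Zigzag "lffmcaiha" into 2 rows:
Placing characters:
  'l' => row 0
  'f' => row 1
  'f' => row 0
  'm' => row 1
  'c' => row 0
  'a' => row 1
  'i' => row 0
  'h' => row 1
  'a' => row 0
Rows:
  Row 0: "lfcia"
  Row 1: "fmah"
First row length: 5

5


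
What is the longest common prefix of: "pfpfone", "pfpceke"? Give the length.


Words: pfpfone, pfpceke
  Position 0: all 'p' => match
  Position 1: all 'f' => match
  Position 2: all 'p' => match
  Position 3: ('f', 'c') => mismatch, stop
LCP = "pfp" (length 3)

3


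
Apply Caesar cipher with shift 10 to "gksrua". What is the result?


Caesar cipher: shift "gksrua" by 10
  'g' (pos 6) + 10 = pos 16 = 'q'
  'k' (pos 10) + 10 = pos 20 = 'u'
  's' (pos 18) + 10 = pos 2 = 'c'
  'r' (pos 17) + 10 = pos 1 = 'b'
  'u' (pos 20) + 10 = pos 4 = 'e'
  'a' (pos 0) + 10 = pos 10 = 'k'
Result: qucbek

qucbek


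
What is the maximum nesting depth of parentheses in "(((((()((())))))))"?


Input: "(((((()((())))))))"
Tracking depth:
  Position 0 '(': depth becomes 1
  Position 1 '(': depth becomes 2
  Position 2 '(': depth becomes 3
  Position 3 '(': depth becomes 4
  Position 4 '(': depth becomes 5
  Position 5 '(': depth becomes 6
  Position 6 ')': depth becomes 5
  Position 7 '(': depth becomes 6
  Position 8 '(': depth becomes 7
  Position 9 '(': depth becomes 8
  Position 10 ')': depth becomes 7
  Position 11 ')': depth becomes 6
  Position 12 ')': depth becomes 5
  Position 13 ')': depth becomes 4
  Position 14 ')': depth becomes 3
  Position 15 ')': depth becomes 2
  Position 16 ')': depth becomes 1
  Position 17 ')': depth becomes 0
Maximum depth reached: 8

8


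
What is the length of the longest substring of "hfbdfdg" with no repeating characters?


Input: "hfbdfdg"
Sliding window (track last position of each char):
  Position 0 ('h'): window [0,0] length 1 -- new best
  Position 1 ('f'): window [0,1] length 2 -- new best
  Position 2 ('b'): window [0,2] length 3 -- new best
  Position 3 ('d'): window [0,3] length 4 -- new best
  Position 4 ('f'): repeat (last at 1), move window start to 2
  Position 4 ('f'): window [2,4] length 3
  Position 5 ('d'): repeat (last at 3), move window start to 4
  Position 5 ('d'): window [4,5] length 2
  Position 6 ('g'): window [4,6] length 3
Longest substring with no repeats: "hfbd" with length 4

4


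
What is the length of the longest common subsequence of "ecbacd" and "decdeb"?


LCS of "ecbacd" and "decdeb"
DP table:
           d    e    c    d    e    b
      0    0    0    0    0    0    0
  e   0    0    1    1    1    1    1
  c   0    0    1    2    2    2    2
  b   0    0    1    2    2    2    3
  a   0    0    1    2    2    2    3
  c   0    0    1    2    2    2    3
  d   0    1    1    2    3    3    3
LCS length = dp[6][6] = 3

3


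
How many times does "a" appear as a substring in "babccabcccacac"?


Searching for "a" in "babccabcccacac"
Scanning each position:
  Position 0: "b" => no
  Position 1: "a" => MATCH
  Position 2: "b" => no
  Position 3: "c" => no
  Position 4: "c" => no
  Position 5: "a" => MATCH
  Position 6: "b" => no
  Position 7: "c" => no
  Position 8: "c" => no
  Position 9: "c" => no
  Position 10: "a" => MATCH
  Position 11: "c" => no
  Position 12: "a" => MATCH
  Position 13: "c" => no
Total occurrences: 4

4


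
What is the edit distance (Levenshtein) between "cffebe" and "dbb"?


Computing edit distance: "cffebe" -> "dbb"
DP table:
           d    b    b
      0    1    2    3
  c   1    1    2    3
  f   2    2    2    3
  f   3    3    3    3
  e   4    4    4    4
  b   5    5    4    4
  e   6    6    5    5
Edit distance = dp[6][3] = 5

5


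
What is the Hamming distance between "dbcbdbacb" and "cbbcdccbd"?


Comparing "dbcbdbacb" and "cbbcdccbd" position by position:
  Position 0: 'd' vs 'c' => differ
  Position 1: 'b' vs 'b' => same
  Position 2: 'c' vs 'b' => differ
  Position 3: 'b' vs 'c' => differ
  Position 4: 'd' vs 'd' => same
  Position 5: 'b' vs 'c' => differ
  Position 6: 'a' vs 'c' => differ
  Position 7: 'c' vs 'b' => differ
  Position 8: 'b' vs 'd' => differ
Total differences (Hamming distance): 7

7


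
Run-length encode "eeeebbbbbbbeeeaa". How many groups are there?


Input: eeeebbbbbbbeeeaa
Scanning for consecutive runs:
  Group 1: 'e' x 4 (positions 0-3)
  Group 2: 'b' x 7 (positions 4-10)
  Group 3: 'e' x 3 (positions 11-13)
  Group 4: 'a' x 2 (positions 14-15)
Total groups: 4

4


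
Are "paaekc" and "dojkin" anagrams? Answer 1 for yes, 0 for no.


Strings: "paaekc", "dojkin"
Sorted first:  aacekp
Sorted second: dijkno
Differ at position 0: 'a' vs 'd' => not anagrams

0


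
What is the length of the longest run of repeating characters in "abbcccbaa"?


Input: "abbcccbaa"
Scanning for longest run:
  Position 1 ('b'): new char, reset run to 1
  Position 2 ('b'): continues run of 'b', length=2
  Position 3 ('c'): new char, reset run to 1
  Position 4 ('c'): continues run of 'c', length=2
  Position 5 ('c'): continues run of 'c', length=3
  Position 6 ('b'): new char, reset run to 1
  Position 7 ('a'): new char, reset run to 1
  Position 8 ('a'): continues run of 'a', length=2
Longest run: 'c' with length 3

3


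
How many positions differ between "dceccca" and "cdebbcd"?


Comparing "dceccca" and "cdebbcd" position by position:
  Position 0: 'd' vs 'c' => DIFFER
  Position 1: 'c' vs 'd' => DIFFER
  Position 2: 'e' vs 'e' => same
  Position 3: 'c' vs 'b' => DIFFER
  Position 4: 'c' vs 'b' => DIFFER
  Position 5: 'c' vs 'c' => same
  Position 6: 'a' vs 'd' => DIFFER
Positions that differ: 5

5


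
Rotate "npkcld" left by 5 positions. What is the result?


Input: "npkcld", rotate left by 5
First 5 characters: "npkcl"
Remaining characters: "d"
Concatenate remaining + first: "d" + "npkcl" = "dnpkcl"

dnpkcl


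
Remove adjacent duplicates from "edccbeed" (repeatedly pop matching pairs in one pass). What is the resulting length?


Input: edccbeed
Stack-based adjacent duplicate removal:
  Read 'e': push. Stack: e
  Read 'd': push. Stack: ed
  Read 'c': push. Stack: edc
  Read 'c': matches stack top 'c' => pop. Stack: ed
  Read 'b': push. Stack: edb
  Read 'e': push. Stack: edbe
  Read 'e': matches stack top 'e' => pop. Stack: edb
  Read 'd': push. Stack: edbd
Final stack: "edbd" (length 4)

4


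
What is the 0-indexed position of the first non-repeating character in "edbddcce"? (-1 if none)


Input: edbddcce
Character frequencies:
  'b': 1
  'c': 2
  'd': 3
  'e': 2
Scanning left to right for freq == 1:
  Position 0 ('e'): freq=2, skip
  Position 1 ('d'): freq=3, skip
  Position 2 ('b'): unique! => answer = 2

2


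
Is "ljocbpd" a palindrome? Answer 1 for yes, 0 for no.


Input: ljocbpd
Reversed: dpbcojl
  Compare pos 0 ('l') with pos 6 ('d'): MISMATCH
  Compare pos 1 ('j') with pos 5 ('p'): MISMATCH
  Compare pos 2 ('o') with pos 4 ('b'): MISMATCH
Result: not a palindrome

0


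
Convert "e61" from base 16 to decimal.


Input: "e61" in base 16
Positional expansion:
  Digit 'e' (value 14) x 16^2 = 3584
  Digit '6' (value 6) x 16^1 = 96
  Digit '1' (value 1) x 16^0 = 1
Sum = 3681

3681


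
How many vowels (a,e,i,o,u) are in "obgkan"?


Input: obgkan
Checking each character:
  'o' at position 0: vowel (running total: 1)
  'b' at position 1: consonant
  'g' at position 2: consonant
  'k' at position 3: consonant
  'a' at position 4: vowel (running total: 2)
  'n' at position 5: consonant
Total vowels: 2

2


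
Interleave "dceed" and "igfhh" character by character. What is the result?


Interleaving "dceed" and "igfhh":
  Position 0: 'd' from first, 'i' from second => "di"
  Position 1: 'c' from first, 'g' from second => "cg"
  Position 2: 'e' from first, 'f' from second => "ef"
  Position 3: 'e' from first, 'h' from second => "eh"
  Position 4: 'd' from first, 'h' from second => "dh"
Result: dicgefehdh

dicgefehdh


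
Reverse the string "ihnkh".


Input: ihnkh
Reading characters right to left:
  Position 4: 'h'
  Position 3: 'k'
  Position 2: 'n'
  Position 1: 'h'
  Position 0: 'i'
Reversed: hknhi

hknhi


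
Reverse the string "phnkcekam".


Input: phnkcekam
Reading characters right to left:
  Position 8: 'm'
  Position 7: 'a'
  Position 6: 'k'
  Position 5: 'e'
  Position 4: 'c'
  Position 3: 'k'
  Position 2: 'n'
  Position 1: 'h'
  Position 0: 'p'
Reversed: makecknhp

makecknhp


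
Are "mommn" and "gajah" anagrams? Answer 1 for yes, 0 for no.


Strings: "mommn", "gajah"
Sorted first:  mmmno
Sorted second: aaghj
Differ at position 0: 'm' vs 'a' => not anagrams

0


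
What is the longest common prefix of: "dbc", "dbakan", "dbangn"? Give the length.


Words: dbc, dbakan, dbangn
  Position 0: all 'd' => match
  Position 1: all 'b' => match
  Position 2: ('c', 'a', 'a') => mismatch, stop
LCP = "db" (length 2)

2


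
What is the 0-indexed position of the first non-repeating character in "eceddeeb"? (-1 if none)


Input: eceddeeb
Character frequencies:
  'b': 1
  'c': 1
  'd': 2
  'e': 4
Scanning left to right for freq == 1:
  Position 0 ('e'): freq=4, skip
  Position 1 ('c'): unique! => answer = 1

1


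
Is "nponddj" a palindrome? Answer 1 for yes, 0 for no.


Input: nponddj
Reversed: jddnopn
  Compare pos 0 ('n') with pos 6 ('j'): MISMATCH
  Compare pos 1 ('p') with pos 5 ('d'): MISMATCH
  Compare pos 2 ('o') with pos 4 ('d'): MISMATCH
Result: not a palindrome

0


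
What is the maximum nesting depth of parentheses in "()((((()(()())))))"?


Input: "()((((()(()())))))"
Tracking depth:
  Position 0 '(': depth becomes 1
  Position 1 ')': depth becomes 0
  Position 2 '(': depth becomes 1
  Position 3 '(': depth becomes 2
  Position 4 '(': depth becomes 3
  Position 5 '(': depth becomes 4
  Position 6 '(': depth becomes 5
  Position 7 ')': depth becomes 4
  Position 8 '(': depth becomes 5
  Position 9 '(': depth becomes 6
  Position 10 ')': depth becomes 5
  Position 11 '(': depth becomes 6
  Position 12 ')': depth becomes 5
  Position 13 ')': depth becomes 4
  Position 14 ')': depth becomes 3
  Position 15 ')': depth becomes 2
  Position 16 ')': depth becomes 1
  Position 17 ')': depth becomes 0
Maximum depth reached: 6

6


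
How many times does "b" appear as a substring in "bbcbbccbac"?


Searching for "b" in "bbcbbccbac"
Scanning each position:
  Position 0: "b" => MATCH
  Position 1: "b" => MATCH
  Position 2: "c" => no
  Position 3: "b" => MATCH
  Position 4: "b" => MATCH
  Position 5: "c" => no
  Position 6: "c" => no
  Position 7: "b" => MATCH
  Position 8: "a" => no
  Position 9: "c" => no
Total occurrences: 5

5


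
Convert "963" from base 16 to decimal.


Input: "963" in base 16
Positional expansion:
  Digit '9' (value 9) x 16^2 = 2304
  Digit '6' (value 6) x 16^1 = 96
  Digit '3' (value 3) x 16^0 = 3
Sum = 2403

2403


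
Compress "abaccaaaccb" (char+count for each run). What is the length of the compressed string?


Input: abaccaaaccb
Runs:
  'a' x 1 => "a1"
  'b' x 1 => "b1"
  'a' x 1 => "a1"
  'c' x 2 => "c2"
  'a' x 3 => "a3"
  'c' x 2 => "c2"
  'b' x 1 => "b1"
Compressed: "a1b1a1c2a3c2b1"
Compressed length: 14

14


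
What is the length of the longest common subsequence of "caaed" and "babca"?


LCS of "caaed" and "babca"
DP table:
           b    a    b    c    a
      0    0    0    0    0    0
  c   0    0    0    0    1    1
  a   0    0    1    1    1    2
  a   0    0    1    1    1    2
  e   0    0    1    1    1    2
  d   0    0    1    1    1    2
LCS length = dp[5][5] = 2

2


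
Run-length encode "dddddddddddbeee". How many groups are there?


Input: dddddddddddbeee
Scanning for consecutive runs:
  Group 1: 'd' x 11 (positions 0-10)
  Group 2: 'b' x 1 (positions 11-11)
  Group 3: 'e' x 3 (positions 12-14)
Total groups: 3

3


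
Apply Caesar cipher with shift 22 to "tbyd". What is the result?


Caesar cipher: shift "tbyd" by 22
  't' (pos 19) + 22 = pos 15 = 'p'
  'b' (pos 1) + 22 = pos 23 = 'x'
  'y' (pos 24) + 22 = pos 20 = 'u'
  'd' (pos 3) + 22 = pos 25 = 'z'
Result: pxuz

pxuz


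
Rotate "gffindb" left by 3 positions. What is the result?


Input: "gffindb", rotate left by 3
First 3 characters: "gff"
Remaining characters: "indb"
Concatenate remaining + first: "indb" + "gff" = "indbgff"

indbgff


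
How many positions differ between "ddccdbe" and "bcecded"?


Comparing "ddccdbe" and "bcecded" position by position:
  Position 0: 'd' vs 'b' => DIFFER
  Position 1: 'd' vs 'c' => DIFFER
  Position 2: 'c' vs 'e' => DIFFER
  Position 3: 'c' vs 'c' => same
  Position 4: 'd' vs 'd' => same
  Position 5: 'b' vs 'e' => DIFFER
  Position 6: 'e' vs 'd' => DIFFER
Positions that differ: 5

5


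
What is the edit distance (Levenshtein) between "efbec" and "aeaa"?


Computing edit distance: "efbec" -> "aeaa"
DP table:
           a    e    a    a
      0    1    2    3    4
  e   1    1    1    2    3
  f   2    2    2    2    3
  b   3    3    3    3    3
  e   4    4    3    4    4
  c   5    5    4    4    5
Edit distance = dp[5][4] = 5

5


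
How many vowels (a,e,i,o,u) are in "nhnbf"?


Input: nhnbf
Checking each character:
  'n' at position 0: consonant
  'h' at position 1: consonant
  'n' at position 2: consonant
  'b' at position 3: consonant
  'f' at position 4: consonant
Total vowels: 0

0


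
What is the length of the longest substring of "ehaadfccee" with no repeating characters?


Input: "ehaadfccee"
Sliding window (track last position of each char):
  Position 0 ('e'): window [0,0] length 1 -- new best
  Position 1 ('h'): window [0,1] length 2 -- new best
  Position 2 ('a'): window [0,2] length 3 -- new best
  Position 3 ('a'): repeat (last at 2), move window start to 3
  Position 3 ('a'): window [3,3] length 1
  Position 4 ('d'): window [3,4] length 2
  Position 5 ('f'): window [3,5] length 3
  Position 6 ('c'): window [3,6] length 4 -- new best
  Position 7 ('c'): repeat (last at 6), move window start to 7
  Position 7 ('c'): window [7,7] length 1
  Position 8 ('e'): window [7,8] length 2
  Position 9 ('e'): repeat (last at 8), move window start to 9
  Position 9 ('e'): window [9,9] length 1
Longest substring with no repeats: "adfc" with length 4

4
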